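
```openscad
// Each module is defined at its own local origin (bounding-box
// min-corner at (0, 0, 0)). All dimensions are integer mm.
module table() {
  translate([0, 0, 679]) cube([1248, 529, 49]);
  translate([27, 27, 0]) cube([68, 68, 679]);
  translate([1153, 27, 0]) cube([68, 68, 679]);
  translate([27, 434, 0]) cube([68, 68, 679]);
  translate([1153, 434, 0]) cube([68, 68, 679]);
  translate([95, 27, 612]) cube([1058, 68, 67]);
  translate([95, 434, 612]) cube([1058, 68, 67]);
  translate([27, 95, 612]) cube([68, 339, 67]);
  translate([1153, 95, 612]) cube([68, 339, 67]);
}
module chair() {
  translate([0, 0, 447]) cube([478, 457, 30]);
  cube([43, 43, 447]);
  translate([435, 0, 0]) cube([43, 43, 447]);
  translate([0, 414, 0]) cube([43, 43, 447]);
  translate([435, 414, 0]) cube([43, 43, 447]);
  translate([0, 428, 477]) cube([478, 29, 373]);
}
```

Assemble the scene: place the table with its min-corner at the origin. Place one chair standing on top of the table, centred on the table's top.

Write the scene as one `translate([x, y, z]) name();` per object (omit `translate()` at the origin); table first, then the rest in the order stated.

table();
translate([385, 36, 728]) chair();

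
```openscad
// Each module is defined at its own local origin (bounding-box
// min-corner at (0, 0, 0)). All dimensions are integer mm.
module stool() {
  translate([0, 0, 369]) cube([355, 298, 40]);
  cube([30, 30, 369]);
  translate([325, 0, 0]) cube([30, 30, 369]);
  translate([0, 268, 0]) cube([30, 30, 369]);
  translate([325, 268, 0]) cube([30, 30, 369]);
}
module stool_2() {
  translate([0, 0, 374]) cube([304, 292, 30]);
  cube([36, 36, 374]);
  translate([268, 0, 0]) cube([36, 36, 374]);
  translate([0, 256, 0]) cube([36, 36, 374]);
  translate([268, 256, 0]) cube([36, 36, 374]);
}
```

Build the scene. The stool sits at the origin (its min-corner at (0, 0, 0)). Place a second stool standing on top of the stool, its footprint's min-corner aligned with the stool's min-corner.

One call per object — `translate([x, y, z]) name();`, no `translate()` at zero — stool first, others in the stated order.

stool();
translate([0, 0, 409]) stool_2();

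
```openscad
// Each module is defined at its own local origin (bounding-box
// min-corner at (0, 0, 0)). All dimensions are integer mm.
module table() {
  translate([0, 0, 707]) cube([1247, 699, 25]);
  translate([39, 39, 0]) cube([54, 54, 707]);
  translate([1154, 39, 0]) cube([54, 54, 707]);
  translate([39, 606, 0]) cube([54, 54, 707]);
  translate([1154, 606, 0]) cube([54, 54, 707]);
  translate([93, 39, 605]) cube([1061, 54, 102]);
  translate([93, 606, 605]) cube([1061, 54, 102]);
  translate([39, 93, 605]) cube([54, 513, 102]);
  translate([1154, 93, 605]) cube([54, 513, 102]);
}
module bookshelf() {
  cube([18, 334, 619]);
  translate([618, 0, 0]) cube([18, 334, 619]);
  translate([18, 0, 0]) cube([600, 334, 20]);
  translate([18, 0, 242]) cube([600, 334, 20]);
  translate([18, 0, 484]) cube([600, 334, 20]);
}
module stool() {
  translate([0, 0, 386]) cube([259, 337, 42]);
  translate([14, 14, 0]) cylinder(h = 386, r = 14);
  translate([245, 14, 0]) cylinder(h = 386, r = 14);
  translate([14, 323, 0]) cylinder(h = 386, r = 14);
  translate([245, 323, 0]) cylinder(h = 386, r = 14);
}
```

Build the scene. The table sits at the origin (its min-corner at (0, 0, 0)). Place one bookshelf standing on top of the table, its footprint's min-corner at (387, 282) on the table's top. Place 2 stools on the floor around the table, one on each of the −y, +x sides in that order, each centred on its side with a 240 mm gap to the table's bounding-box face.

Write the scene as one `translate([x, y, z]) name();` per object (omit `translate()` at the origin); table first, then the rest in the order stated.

table();
translate([387, 282, 732]) bookshelf();
translate([494, -577, 0]) stool();
translate([1487, 181, 0]) stool();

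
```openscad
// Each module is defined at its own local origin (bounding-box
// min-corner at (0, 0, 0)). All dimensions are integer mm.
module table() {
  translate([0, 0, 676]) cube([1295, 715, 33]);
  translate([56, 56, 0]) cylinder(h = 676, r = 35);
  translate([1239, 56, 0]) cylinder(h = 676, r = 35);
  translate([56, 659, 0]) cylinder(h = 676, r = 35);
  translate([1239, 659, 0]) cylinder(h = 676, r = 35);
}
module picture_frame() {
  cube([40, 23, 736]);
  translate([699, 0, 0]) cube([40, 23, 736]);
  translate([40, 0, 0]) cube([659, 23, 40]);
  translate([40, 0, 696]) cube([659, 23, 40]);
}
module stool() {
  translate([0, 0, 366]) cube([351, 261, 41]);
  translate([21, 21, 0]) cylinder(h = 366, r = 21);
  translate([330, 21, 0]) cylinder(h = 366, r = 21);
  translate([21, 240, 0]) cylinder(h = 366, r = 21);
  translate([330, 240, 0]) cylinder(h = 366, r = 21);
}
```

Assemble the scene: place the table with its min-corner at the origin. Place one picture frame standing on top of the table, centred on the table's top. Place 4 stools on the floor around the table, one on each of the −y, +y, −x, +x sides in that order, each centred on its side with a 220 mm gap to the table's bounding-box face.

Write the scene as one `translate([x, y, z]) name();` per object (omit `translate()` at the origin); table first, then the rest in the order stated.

table();
translate([278, 346, 709]) picture_frame();
translate([472, -481, 0]) stool();
translate([472, 935, 0]) stool();
translate([-571, 227, 0]) stool();
translate([1515, 227, 0]) stool();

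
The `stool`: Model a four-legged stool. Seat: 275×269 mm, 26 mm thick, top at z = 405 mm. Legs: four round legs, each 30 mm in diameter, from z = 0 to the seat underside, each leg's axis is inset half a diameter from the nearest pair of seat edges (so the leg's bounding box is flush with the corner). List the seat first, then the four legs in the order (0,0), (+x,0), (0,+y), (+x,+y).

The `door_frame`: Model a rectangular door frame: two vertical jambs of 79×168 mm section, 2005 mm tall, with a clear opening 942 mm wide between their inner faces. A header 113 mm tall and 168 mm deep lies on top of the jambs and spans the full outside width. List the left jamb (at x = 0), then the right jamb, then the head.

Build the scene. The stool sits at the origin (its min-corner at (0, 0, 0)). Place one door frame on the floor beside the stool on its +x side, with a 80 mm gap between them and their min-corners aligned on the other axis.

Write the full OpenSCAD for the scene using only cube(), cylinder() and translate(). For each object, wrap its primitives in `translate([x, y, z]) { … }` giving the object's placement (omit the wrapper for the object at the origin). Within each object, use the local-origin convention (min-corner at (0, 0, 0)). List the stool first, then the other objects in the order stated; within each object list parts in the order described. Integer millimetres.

translate([0, 0, 379]) cube([275, 269, 26]);
translate([15, 15, 0]) cylinder(h = 379, r = 15);
translate([260, 15, 0]) cylinder(h = 379, r = 15);
translate([15, 254, 0]) cylinder(h = 379, r = 15);
translate([260, 254, 0]) cylinder(h = 379, r = 15);
translate([355, 0, 0]) {
  cube([79, 168, 2005]);
  translate([1021, 0, 0]) cube([79, 168, 2005]);
  translate([0, 0, 2005]) cube([1100, 168, 113]);
}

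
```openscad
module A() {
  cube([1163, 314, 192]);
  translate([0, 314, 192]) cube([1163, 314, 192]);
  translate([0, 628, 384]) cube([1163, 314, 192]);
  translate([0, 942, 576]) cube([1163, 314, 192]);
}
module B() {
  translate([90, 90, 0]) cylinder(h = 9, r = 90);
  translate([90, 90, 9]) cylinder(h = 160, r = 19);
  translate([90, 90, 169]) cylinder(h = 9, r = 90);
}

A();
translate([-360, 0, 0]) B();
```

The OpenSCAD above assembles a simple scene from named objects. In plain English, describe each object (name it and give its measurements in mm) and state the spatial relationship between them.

A is a straight staircase of 4 solid steps. Each step is 1163 mm wide (x), 314 mm deep (y, the going) and 192 mm tall (the rise). The first step rests on the floor; each subsequent step sits one going further in +y and one rise higher in +z, directly behind and above the previous step with no overlap.

B is a spool: two coaxial disc flanges of radius 90 mm and thickness 9 mm, joined by a core cylinder of radius 19 mm and height 160 mm. The lower flange rests on z = 0 and the three cylinders share a vertical axis.

The spool is on the floor beside the staircase on its −x side.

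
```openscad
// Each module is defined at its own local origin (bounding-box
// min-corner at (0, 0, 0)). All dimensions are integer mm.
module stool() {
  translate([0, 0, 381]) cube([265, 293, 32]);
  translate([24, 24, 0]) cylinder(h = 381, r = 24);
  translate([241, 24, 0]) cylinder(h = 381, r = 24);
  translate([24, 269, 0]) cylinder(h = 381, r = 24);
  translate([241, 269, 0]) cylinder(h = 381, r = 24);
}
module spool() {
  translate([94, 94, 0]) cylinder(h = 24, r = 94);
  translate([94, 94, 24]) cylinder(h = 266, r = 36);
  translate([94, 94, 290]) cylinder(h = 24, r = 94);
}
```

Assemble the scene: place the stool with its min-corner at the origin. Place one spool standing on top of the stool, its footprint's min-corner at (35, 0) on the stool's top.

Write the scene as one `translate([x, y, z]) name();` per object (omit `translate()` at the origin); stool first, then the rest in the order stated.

stool();
translate([35, 0, 413]) spool();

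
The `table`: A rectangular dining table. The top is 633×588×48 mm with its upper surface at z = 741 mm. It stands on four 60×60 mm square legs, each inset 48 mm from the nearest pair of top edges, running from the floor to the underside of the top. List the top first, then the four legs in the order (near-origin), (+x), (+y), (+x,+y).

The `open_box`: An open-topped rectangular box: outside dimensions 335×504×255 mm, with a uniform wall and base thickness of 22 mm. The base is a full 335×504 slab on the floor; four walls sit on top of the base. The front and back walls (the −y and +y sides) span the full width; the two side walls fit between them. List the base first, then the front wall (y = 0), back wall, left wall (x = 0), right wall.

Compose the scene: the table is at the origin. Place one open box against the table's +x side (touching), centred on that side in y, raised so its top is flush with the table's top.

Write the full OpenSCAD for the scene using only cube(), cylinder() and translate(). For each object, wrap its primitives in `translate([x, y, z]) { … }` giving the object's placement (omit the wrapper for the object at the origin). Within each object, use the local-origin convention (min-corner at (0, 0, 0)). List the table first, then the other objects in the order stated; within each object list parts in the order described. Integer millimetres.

translate([0, 0, 693]) cube([633, 588, 48]);
translate([48, 48, 0]) cube([60, 60, 693]);
translate([525, 48, 0]) cube([60, 60, 693]);
translate([48, 480, 0]) cube([60, 60, 693]);
translate([525, 480, 0]) cube([60, 60, 693]);
translate([633, 42, 486]) {
  cube([335, 504, 22]);
  translate([0, 0, 22]) cube([335, 22, 233]);
  translate([0, 482, 22]) cube([335, 22, 233]);
  translate([0, 22, 22]) cube([22, 460, 233]);
  translate([313, 22, 22]) cube([22, 460, 233]);
}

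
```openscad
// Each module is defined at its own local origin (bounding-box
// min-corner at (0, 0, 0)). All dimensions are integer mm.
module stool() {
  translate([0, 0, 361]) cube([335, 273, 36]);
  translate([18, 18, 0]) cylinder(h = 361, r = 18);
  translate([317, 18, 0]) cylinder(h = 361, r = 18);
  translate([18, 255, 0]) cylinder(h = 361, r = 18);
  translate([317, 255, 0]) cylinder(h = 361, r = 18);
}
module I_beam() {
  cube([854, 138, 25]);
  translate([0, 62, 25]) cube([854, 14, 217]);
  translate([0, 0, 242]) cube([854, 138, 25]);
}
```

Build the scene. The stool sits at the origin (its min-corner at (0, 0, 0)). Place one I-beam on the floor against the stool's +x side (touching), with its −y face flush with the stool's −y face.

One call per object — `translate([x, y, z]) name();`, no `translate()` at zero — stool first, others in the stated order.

stool();
translate([335, 0, 0]) I_beam();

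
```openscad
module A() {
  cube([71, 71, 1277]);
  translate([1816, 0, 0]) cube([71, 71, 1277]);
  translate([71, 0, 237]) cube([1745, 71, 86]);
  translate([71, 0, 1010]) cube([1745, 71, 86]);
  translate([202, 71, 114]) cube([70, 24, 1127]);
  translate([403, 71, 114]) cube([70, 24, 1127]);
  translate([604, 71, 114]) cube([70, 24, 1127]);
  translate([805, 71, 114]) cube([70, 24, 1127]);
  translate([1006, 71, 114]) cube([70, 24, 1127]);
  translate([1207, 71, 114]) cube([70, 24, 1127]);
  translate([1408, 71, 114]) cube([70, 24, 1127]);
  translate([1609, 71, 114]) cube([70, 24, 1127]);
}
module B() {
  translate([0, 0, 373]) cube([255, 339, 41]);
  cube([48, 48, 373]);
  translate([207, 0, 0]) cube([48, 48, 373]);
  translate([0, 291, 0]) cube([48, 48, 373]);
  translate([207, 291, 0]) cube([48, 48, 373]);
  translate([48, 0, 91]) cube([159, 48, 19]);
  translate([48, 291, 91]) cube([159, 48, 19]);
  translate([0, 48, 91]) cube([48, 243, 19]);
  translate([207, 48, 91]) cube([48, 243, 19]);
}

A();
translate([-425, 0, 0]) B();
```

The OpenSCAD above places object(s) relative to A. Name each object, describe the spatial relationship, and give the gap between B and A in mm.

The stool's nearest face is 170 mm from the fence section's −x face.

A is a fence section. B is a stool. The stool is on the floor beside the fence section on its −x side. The gap between the stool and the fence section is 170 mm.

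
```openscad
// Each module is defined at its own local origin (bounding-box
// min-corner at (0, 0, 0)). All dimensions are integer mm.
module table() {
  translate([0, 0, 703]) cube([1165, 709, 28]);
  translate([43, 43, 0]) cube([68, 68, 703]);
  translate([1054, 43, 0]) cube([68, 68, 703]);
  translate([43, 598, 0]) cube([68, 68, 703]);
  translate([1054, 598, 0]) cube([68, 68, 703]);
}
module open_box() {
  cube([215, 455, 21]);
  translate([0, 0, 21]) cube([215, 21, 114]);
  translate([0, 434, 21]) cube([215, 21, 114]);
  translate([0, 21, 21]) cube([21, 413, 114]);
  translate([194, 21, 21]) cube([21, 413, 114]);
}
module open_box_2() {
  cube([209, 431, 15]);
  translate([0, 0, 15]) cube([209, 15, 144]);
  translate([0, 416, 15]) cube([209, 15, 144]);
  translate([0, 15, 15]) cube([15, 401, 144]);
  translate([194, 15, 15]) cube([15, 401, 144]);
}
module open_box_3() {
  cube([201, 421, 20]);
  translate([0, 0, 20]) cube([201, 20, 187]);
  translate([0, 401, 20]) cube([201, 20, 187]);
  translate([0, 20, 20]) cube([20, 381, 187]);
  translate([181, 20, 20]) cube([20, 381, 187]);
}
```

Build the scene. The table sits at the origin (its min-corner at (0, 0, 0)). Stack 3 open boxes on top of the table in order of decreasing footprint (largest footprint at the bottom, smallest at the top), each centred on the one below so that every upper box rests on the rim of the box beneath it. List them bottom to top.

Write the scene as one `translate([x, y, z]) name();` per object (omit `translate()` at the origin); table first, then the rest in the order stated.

table();
translate([475, 127, 731]) open_box();
translate([478, 139, 866]) open_box_2();
translate([482, 144, 1025]) open_box_3();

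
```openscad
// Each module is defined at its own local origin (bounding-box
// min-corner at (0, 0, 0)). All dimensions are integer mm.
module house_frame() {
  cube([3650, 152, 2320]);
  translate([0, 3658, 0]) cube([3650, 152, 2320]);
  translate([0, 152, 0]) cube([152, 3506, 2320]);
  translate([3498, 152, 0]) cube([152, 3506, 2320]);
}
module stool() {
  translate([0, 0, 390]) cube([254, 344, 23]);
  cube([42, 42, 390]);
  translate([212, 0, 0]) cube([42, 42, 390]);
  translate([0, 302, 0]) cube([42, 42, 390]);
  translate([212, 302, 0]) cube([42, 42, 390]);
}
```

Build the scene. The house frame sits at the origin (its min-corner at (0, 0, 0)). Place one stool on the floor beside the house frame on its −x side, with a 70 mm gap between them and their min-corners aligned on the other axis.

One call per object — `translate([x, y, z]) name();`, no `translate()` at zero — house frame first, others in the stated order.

house_frame();
translate([-324, 0, 0]) stool();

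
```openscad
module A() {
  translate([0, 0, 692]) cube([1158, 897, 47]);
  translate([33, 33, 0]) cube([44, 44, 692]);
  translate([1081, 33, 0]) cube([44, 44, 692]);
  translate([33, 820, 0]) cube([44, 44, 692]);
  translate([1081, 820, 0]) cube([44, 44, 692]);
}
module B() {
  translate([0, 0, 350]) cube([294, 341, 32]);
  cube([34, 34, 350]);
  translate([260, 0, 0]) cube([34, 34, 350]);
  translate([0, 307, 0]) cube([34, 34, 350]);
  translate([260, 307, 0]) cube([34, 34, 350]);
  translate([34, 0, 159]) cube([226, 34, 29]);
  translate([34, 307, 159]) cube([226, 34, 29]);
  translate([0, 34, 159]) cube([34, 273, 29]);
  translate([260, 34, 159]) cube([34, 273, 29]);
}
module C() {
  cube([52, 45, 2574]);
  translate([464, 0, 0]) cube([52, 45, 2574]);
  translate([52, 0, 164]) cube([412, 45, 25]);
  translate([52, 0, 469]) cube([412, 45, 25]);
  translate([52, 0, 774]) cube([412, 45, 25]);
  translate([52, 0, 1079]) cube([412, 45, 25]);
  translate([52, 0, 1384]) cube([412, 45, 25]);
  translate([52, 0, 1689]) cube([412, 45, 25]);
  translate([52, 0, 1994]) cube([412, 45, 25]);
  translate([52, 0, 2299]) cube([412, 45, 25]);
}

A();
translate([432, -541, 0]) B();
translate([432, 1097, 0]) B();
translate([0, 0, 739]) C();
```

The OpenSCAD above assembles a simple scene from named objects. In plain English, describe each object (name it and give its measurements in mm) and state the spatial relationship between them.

A is a table: top 1158 mm (x) × 897 mm (y), 47 mm thick, upper face at z = 739 mm, on four 44×44 mm square legs, each inset 33 mm from the nearest pair of top edges, running from z = 0 to the bottom of the top.

B is a simple wooden stool: a rectangular seat 294 mm (x) by 341 mm (y), 32 mm thick, top face at z = 382 mm, on four square legs, each 34×34 mm in cross-section. The legs rest on z = 0, each flush with a corner of the seat. Four stretchers, 34 mm wide and 29 mm tall, connect adjacent legs with their undersides at z = 159 mm, each running between the inner faces of the legs it joins and aligned with the legs' outer faces on the other axis.

C is a straight ladder. Two 52×45 mm vertical rails, 2574 mm tall, stand 516 mm apart (outside-to-outside) with their front faces coplanar on the −y side. 8 rungs, each 45 mm deep and 25 mm tall, span between the inner faces of the rails, front faces flush with the rails. The lowest rung's underside is at z = 164 mm and rungs are spaced 305 mm apart (underside to underside).

Two stools sit around the table at the −y, +y sides. The ladder is on top of the table.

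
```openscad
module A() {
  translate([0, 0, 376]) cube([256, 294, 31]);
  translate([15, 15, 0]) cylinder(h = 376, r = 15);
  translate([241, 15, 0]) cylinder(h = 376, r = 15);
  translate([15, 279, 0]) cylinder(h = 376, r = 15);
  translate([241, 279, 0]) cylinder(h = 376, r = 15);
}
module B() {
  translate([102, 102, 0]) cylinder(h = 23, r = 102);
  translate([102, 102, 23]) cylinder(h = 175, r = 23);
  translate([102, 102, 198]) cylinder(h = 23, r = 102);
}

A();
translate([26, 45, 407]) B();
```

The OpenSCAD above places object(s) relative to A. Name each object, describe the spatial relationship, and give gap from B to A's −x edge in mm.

The spool's min-x is at 26; the stool's min-x is 0; gap = 26 mm.

A is a stool. B is a spool. The spool is on top of the stool, centred. The gap from the spool to the stool's −x edge is 26 mm.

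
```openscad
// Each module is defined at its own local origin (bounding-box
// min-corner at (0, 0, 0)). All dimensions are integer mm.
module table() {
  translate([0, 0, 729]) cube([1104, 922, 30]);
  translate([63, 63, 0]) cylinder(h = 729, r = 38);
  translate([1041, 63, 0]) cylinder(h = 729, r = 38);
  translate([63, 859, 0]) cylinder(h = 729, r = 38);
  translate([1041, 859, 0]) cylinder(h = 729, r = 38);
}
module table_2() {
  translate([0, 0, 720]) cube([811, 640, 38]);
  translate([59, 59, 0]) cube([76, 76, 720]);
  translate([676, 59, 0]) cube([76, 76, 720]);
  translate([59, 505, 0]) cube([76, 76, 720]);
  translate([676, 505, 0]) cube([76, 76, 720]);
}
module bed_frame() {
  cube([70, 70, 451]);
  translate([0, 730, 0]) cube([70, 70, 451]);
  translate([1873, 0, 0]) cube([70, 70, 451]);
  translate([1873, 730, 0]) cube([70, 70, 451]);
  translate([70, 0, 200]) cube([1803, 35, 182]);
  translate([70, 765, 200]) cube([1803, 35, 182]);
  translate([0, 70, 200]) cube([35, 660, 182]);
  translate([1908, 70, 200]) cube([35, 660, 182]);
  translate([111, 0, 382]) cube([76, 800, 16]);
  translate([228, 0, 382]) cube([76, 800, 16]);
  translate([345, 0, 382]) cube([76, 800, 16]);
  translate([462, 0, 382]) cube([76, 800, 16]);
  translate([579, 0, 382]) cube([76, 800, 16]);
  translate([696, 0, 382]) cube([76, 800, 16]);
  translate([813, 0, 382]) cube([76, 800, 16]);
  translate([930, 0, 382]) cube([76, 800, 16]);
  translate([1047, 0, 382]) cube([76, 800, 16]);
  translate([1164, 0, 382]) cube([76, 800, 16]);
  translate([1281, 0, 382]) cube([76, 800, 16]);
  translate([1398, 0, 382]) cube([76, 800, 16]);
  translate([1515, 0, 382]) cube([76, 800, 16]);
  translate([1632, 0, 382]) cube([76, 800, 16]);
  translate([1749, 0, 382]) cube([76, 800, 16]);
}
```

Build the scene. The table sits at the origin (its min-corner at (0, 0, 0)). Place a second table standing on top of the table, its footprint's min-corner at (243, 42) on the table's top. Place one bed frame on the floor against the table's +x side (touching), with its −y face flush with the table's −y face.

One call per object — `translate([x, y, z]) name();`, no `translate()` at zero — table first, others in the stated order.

table();
translate([243, 42, 759]) table_2();
translate([1104, 0, 0]) bed_frame();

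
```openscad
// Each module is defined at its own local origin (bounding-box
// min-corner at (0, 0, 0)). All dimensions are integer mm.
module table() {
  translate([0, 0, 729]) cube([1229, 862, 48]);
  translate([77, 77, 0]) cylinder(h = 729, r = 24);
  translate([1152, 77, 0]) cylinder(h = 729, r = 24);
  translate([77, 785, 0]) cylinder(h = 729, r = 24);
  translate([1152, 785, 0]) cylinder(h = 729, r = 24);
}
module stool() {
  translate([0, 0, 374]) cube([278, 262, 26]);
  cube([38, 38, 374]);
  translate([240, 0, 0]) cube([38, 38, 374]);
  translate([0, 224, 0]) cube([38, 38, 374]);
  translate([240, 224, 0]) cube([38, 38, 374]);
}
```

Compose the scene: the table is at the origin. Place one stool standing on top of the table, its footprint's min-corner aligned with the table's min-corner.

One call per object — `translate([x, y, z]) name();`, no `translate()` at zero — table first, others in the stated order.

table();
translate([0, 0, 777]) stool();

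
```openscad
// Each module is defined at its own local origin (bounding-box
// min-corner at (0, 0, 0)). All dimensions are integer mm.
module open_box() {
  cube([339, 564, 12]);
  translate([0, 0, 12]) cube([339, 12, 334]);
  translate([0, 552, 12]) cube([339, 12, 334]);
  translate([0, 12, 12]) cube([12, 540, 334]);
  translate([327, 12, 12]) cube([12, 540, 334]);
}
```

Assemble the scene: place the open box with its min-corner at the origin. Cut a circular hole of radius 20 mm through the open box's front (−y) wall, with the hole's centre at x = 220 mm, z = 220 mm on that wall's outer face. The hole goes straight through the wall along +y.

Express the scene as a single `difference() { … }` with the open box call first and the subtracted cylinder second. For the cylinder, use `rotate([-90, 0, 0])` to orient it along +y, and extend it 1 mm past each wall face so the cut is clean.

difference() {
  open_box();
  translate([220, -1, 220]) rotate([-90, 0, 0]) cylinder(h = 14, r = 20);
}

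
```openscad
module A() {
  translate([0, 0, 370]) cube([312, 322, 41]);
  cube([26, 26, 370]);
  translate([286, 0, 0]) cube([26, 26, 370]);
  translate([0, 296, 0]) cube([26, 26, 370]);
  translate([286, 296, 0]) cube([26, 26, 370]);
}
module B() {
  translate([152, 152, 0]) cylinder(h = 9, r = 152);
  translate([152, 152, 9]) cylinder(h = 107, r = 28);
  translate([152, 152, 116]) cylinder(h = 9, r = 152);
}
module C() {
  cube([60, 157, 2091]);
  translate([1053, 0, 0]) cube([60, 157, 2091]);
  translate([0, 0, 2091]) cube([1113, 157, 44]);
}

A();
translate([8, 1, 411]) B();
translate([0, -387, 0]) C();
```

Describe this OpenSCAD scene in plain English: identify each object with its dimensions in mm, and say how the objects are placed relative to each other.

A is a four-legged stool. The seat is a 312×322×41 mm slab whose top surface is at z = 411 mm; four square legs, each 26×26 mm in cross-section, run from the floor (z = 0) to the underside of the seat, each flush with a corner of the seat.

B is a spool: two coaxial disc flanges of radius 152 mm and thickness 9 mm, joined by a core cylinder of radius 28 mm and height 107 mm. The lower flange rests on z = 0 and the three cylinders share a vertical axis.

C is a door frame. The clear opening is 993 mm wide and 2091 mm high. Two 60 mm wide jambs, 157 mm deep, stand either side of the opening from the floor to the top of the opening. A 44 mm thick head sits across the top of both jambs, spanning the full outside width of the frame.

The spool is on top of the stool. The door frame is on the floor beside the stool on its −y side.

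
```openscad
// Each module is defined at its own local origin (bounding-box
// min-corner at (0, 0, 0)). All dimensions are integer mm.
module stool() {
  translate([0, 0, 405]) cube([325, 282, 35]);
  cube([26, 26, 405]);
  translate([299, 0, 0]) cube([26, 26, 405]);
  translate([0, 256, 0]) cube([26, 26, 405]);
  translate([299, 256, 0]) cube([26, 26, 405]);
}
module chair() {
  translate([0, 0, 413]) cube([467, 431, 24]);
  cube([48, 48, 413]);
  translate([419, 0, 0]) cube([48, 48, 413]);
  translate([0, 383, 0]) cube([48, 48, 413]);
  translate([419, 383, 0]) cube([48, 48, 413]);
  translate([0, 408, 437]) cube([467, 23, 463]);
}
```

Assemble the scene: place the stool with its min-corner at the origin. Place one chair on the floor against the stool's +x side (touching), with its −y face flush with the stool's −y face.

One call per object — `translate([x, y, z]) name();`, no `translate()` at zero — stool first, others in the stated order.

stool();
translate([325, 0, 0]) chair();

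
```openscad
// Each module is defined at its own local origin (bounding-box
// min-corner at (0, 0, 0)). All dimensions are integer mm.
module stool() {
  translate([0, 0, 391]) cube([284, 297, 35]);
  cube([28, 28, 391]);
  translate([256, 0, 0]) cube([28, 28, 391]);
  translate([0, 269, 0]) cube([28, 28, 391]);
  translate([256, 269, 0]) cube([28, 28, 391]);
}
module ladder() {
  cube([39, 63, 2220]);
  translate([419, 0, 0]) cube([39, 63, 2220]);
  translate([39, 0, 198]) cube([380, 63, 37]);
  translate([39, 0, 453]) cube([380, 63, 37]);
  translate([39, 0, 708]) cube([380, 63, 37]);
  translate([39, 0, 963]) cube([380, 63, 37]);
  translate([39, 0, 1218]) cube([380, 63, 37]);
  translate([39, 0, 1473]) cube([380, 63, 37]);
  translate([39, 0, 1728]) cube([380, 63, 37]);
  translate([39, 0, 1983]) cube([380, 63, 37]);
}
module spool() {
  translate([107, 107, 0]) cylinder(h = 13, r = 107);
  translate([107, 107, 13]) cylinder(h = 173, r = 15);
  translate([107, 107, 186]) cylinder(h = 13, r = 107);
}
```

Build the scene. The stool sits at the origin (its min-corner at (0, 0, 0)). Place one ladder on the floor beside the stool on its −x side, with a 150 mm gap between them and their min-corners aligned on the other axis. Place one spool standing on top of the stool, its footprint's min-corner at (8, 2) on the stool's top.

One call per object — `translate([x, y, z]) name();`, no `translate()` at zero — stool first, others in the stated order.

stool();
translate([-608, 0, 0]) ladder();
translate([8, 2, 426]) spool();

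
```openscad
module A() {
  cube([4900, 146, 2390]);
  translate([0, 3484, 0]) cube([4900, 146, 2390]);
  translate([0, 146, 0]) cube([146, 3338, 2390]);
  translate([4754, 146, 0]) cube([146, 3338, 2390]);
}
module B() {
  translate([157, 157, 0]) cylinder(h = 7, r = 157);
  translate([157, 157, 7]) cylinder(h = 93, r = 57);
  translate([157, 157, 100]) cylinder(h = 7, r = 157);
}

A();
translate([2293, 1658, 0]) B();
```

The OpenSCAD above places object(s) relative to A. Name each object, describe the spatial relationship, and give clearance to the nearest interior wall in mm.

A is a house frame. B is a spool. The spool sits inside the house frame, centred. The clearance to the nearest interior wall is 1512 mm.

Clearances: x = 2147, y = 1512; minimum 1512 mm.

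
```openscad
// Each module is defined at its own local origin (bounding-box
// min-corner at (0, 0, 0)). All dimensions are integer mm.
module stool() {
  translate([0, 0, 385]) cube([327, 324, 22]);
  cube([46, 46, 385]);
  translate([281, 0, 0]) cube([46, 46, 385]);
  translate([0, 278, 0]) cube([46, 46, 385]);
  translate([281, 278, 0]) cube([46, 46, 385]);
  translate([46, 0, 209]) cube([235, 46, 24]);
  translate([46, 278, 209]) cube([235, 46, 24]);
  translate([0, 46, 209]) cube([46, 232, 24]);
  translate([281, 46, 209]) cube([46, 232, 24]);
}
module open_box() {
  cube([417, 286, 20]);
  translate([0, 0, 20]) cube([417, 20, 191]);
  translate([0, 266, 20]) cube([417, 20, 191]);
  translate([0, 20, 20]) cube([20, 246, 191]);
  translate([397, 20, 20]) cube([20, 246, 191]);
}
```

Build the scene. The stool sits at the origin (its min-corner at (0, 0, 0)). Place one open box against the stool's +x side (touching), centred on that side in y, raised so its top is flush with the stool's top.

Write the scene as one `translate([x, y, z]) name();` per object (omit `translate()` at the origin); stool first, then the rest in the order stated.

stool();
translate([327, 19, 196]) open_box();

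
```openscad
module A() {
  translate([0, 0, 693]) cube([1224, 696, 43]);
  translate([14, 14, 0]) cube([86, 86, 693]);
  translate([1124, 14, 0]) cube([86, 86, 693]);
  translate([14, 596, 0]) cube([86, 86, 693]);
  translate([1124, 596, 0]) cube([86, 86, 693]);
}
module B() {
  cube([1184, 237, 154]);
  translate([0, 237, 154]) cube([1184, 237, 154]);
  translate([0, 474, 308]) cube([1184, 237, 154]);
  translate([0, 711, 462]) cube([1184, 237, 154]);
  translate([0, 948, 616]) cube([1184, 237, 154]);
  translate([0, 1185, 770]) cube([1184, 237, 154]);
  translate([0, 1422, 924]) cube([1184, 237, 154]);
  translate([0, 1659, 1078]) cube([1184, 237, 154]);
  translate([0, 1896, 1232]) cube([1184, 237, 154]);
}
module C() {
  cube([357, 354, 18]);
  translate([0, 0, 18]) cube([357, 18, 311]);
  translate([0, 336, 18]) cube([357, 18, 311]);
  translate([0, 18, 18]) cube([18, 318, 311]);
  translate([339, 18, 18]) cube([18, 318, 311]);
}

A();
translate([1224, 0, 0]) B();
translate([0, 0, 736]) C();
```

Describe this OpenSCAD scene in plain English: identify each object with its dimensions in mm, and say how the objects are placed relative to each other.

A is a table with a 1224×696 mm rectangular top, 43 mm thick, top surface at z = 736 mm, supported by four 86×86 mm square legs, each inset 14 mm from the nearest pair of top edges, running from the floor.

B is a run of 9 identical solid stair steps. Each tread is 1184×237 mm and each step block is 154 mm high. Step 1 rests on the floor; step k is offset from step 1 by (k−1)×237 mm in y and (k−1)×154 mm in z.

C is an open storage box with external size 357×354×329 mm and wall thickness 18 mm (the base is also 18 mm thick). The base covers the whole footprint; the four walls stand on the base, with the y-facing walls full-width and the x-facing walls fitting between their inner faces.

The staircase is against the table's +x side, with their −y faces flush. The open box is on top of the table.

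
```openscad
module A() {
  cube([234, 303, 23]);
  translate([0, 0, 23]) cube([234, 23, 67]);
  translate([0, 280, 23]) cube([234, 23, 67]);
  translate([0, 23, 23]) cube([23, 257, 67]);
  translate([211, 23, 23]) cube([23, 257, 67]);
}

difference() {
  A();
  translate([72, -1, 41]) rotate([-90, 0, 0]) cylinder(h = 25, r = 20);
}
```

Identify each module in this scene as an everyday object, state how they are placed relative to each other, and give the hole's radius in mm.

A is an open box. The open box has a circular hole through its front wall. The hole's radius is 20 mm.

The subtracted cylinder has r = 20 mm.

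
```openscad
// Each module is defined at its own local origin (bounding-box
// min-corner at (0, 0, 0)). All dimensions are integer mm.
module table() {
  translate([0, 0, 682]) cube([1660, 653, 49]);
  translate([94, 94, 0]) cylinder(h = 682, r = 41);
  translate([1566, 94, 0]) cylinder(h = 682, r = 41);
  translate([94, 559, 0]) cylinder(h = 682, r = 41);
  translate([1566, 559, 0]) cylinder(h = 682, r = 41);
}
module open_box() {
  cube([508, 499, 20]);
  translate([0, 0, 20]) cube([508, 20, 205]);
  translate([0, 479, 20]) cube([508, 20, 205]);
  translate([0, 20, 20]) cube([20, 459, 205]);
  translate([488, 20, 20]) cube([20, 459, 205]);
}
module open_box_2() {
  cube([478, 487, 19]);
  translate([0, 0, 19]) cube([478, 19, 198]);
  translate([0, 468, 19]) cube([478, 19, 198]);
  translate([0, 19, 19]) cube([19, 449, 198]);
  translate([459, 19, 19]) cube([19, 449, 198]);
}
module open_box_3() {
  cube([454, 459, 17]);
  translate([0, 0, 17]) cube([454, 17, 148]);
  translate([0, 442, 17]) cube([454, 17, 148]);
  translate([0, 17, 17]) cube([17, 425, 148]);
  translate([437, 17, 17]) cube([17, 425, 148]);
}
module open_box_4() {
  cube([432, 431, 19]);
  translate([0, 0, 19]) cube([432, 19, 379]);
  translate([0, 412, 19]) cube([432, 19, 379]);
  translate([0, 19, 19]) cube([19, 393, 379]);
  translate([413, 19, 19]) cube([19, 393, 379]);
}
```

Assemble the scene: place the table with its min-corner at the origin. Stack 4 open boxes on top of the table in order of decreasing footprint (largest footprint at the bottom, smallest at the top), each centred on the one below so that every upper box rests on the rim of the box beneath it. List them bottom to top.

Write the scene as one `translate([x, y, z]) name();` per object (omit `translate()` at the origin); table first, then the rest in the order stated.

table();
translate([576, 77, 731]) open_box();
translate([591, 83, 956]) open_box_2();
translate([603, 97, 1173]) open_box_3();
translate([614, 111, 1338]) open_box_4();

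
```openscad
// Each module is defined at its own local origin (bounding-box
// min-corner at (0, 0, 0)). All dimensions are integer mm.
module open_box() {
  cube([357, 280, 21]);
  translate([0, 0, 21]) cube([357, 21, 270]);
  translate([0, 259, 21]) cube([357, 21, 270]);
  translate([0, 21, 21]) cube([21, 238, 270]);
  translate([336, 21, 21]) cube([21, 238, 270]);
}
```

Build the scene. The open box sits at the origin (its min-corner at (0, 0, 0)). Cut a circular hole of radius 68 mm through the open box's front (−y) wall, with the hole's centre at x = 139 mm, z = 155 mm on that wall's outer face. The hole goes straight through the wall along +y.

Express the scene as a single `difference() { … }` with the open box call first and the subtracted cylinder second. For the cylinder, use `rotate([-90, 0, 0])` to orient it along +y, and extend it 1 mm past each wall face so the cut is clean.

difference() {
  open_box();
  translate([139, -1, 155]) rotate([-90, 0, 0]) cylinder(h = 23, r = 68);
}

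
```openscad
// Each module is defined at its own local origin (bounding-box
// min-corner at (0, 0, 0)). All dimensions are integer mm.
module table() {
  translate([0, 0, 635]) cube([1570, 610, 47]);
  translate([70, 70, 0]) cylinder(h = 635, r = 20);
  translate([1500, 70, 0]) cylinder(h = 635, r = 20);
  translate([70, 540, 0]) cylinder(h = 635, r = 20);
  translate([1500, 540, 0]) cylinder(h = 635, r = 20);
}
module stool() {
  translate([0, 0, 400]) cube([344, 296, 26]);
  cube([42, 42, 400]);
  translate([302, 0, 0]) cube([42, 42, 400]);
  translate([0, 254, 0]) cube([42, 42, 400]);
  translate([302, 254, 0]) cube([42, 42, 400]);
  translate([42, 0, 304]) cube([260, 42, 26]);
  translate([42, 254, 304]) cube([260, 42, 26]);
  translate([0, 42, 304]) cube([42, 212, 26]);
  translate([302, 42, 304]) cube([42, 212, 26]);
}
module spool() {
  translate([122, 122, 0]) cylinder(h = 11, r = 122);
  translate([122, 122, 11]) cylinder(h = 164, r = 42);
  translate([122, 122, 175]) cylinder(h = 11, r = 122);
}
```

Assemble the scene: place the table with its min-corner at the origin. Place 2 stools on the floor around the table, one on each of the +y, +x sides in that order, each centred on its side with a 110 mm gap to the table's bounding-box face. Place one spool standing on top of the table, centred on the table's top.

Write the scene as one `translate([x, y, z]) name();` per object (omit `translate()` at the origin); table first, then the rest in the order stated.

table();
translate([613, 720, 0]) stool();
translate([1680, 157, 0]) stool();
translate([663, 183, 682]) spool();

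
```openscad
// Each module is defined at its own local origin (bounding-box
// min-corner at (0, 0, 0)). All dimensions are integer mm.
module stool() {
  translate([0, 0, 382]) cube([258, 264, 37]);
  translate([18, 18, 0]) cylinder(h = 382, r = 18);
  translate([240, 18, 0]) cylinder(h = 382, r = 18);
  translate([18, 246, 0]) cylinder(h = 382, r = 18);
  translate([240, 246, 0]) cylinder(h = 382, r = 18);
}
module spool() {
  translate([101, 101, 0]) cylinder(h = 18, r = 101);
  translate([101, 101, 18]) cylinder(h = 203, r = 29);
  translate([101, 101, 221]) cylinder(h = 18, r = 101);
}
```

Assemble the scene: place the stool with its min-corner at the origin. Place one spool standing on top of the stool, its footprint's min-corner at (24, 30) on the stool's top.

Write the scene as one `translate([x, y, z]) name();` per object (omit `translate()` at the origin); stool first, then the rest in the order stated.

stool();
translate([24, 30, 419]) spool();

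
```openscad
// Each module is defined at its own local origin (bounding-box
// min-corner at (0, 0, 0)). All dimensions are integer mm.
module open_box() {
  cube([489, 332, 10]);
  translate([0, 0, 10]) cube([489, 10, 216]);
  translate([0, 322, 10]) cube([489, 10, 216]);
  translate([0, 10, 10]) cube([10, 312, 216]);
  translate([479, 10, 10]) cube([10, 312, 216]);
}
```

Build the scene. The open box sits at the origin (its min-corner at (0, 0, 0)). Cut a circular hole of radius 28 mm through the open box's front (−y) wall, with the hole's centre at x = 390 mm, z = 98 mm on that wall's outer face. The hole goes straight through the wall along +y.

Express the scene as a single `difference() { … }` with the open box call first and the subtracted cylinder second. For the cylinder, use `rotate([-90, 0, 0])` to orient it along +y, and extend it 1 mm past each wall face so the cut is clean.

difference() {
  open_box();
  translate([390, -1, 98]) rotate([-90, 0, 0]) cylinder(h = 12, r = 28);
}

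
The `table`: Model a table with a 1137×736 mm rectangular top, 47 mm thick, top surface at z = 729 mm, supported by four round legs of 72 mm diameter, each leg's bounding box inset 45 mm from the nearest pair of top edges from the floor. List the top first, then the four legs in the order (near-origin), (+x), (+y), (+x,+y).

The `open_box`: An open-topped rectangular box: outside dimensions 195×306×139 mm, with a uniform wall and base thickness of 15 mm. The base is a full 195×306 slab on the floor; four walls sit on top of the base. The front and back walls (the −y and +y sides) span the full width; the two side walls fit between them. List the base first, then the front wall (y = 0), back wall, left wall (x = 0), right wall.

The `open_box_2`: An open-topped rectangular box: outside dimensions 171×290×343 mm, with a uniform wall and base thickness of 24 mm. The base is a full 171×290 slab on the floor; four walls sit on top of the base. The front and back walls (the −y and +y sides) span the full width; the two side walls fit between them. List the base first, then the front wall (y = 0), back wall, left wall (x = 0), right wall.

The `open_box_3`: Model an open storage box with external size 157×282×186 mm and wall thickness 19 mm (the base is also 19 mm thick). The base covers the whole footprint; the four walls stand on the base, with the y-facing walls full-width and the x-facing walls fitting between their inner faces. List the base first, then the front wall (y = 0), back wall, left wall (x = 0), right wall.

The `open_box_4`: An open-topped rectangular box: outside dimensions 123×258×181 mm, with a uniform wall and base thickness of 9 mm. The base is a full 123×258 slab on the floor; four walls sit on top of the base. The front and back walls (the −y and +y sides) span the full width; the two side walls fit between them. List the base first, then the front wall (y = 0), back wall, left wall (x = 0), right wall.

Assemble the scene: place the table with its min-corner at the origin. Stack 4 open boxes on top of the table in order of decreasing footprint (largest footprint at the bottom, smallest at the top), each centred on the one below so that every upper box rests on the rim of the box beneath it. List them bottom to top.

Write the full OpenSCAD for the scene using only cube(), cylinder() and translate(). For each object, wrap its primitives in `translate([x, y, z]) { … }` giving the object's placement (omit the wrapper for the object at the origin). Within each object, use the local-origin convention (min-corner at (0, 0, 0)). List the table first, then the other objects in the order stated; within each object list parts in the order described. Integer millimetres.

translate([0, 0, 682]) cube([1137, 736, 47]);
translate([81, 81, 0]) cylinder(h = 682, r = 36);
translate([1056, 81, 0]) cylinder(h = 682, r = 36);
translate([81, 655, 0]) cylinder(h = 682, r = 36);
translate([1056, 655, 0]) cylinder(h = 682, r = 36);
translate([471, 215, 729]) {
  cube([195, 306, 15]);
  translate([0, 0, 15]) cube([195, 15, 124]);
  translate([0, 291, 15]) cube([195, 15, 124]);
  translate([0, 15, 15]) cube([15, 276, 124]);
  translate([180, 15, 15]) cube([15, 276, 124]);
}
translate([483, 223, 868]) {
  cube([171, 290, 24]);
  translate([0, 0, 24]) cube([171, 24, 319]);
  translate([0, 266, 24]) cube([171, 24, 319]);
  translate([0, 24, 24]) cube([24, 242, 319]);
  translate([147, 24, 24]) cube([24, 242, 319]);
}
translate([490, 227, 1211]) {
  cube([157, 282, 19]);
  translate([0, 0, 19]) cube([157, 19, 167]);
  translate([0, 263, 19]) cube([157, 19, 167]);
  translate([0, 19, 19]) cube([19, 244, 167]);
  translate([138, 19, 19]) cube([19, 244, 167]);
}
translate([507, 239, 1397]) {
  cube([123, 258, 9]);
  translate([0, 0, 9]) cube([123, 9, 172]);
  translate([0, 249, 9]) cube([123, 9, 172]);
  translate([0, 9, 9]) cube([9, 240, 172]);
  translate([114, 9, 9]) cube([9, 240, 172]);
}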